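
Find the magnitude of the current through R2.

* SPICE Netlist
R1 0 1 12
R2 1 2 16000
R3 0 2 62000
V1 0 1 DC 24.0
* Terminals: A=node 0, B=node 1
Nodal analysis, taking node 1 as the 0 V reference.
Source V1 fixes V_0 = 24 V.
KCL at each unknown node (sum of currents leaving = 0; resistances in Ω):
  Node 2: (V_2 - 0)/16000 + (V_2 - 24)/62000 = 0
Collecting terms: 0.00007863 × V_2 = 0.0003871  =>  V_2 = 4.923 V
I_R2 = (V_1 - V_2)/R2 = (0 - 4.923)/16000 = -0.0003077 A
|I_R2| = 0.0003077 A

Final answer: |I_R2| = 0.0003077 A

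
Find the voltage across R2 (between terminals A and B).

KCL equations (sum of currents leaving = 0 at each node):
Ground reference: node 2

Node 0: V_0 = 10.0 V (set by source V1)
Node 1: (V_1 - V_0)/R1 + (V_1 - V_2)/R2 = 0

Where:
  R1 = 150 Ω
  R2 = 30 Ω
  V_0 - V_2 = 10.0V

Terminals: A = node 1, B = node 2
R1 and R2 are in series across V1 (node 0 → node 1 → node 2), and the output A–B is taken across R2, so this is a voltage divider.
Series current: I = V1/(R1 + R2) = 10/(150 + 30) = 10/180 = 0.05556 A
V_R2 = I × R2 = V1 × R2/(R1 + R2) = 10 × 30/180 = 1.667 V

Final answer: 1.667 V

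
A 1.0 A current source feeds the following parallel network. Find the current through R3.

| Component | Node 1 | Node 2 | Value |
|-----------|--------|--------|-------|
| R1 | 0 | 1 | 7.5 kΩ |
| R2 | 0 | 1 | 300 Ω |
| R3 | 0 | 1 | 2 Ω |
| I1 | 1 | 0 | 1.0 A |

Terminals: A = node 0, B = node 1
All resistors sit directly between nodes 0 and 1, so they are in parallel and share one voltage V; the full source current 1 A splits among them.
1/R_par = 1/7500 + 1/300 + 1/2 = 0.5035 S  =>  R_par = 1.986 Ω
V = I × R_par = 1 × 1.986 = 1.986 V
I_R3 = V/R3 = 1.986/2 = 0.9931 A

Final answer: 0.9931 A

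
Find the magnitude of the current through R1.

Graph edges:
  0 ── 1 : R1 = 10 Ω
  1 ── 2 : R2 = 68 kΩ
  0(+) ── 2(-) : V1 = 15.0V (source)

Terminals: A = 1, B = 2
Nodal analysis, taking node 2 as the 0 V reference.
Source V1 fixes V_0 = 15 V.
KCL at each unknown node (sum of currents leaving = 0; resistances in Ω):
  Node 1: (V_1 - 15)/10 + (V_1 - 0)/68000 = 0
Collecting terms: 0.1 × V_1 = 1.5  =>  V_1 = 15 V
I_R1 = (V_0 - V_1)/R1 = (15 - 15)/10 = 0.0002206 A
|I_R1| = 0.0002206 A

Final answer: |I_R1| = 0.0002206 A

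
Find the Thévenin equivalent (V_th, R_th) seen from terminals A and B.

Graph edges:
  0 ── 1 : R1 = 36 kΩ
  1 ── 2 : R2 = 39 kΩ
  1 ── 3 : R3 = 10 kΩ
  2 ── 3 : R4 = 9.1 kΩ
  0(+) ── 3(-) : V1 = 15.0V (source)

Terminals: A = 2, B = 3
Step 1 — V_th is the open-circuit voltage V_A - V_B (nothing connected across the terminals).
Nodal analysis, taking node 3 as the 0 V reference.
Source V1 fixes V_0 = 15 V.
KCL at each unknown node (sum of currents leaving = 0; resistances in Ω):
  Node 1: (V_1 - 15)/36000 + (V_1 - V_2)/39000 + (V_1 - 0)/10000 = 0
  Node 2: (V_2 - V_1)/39000 + (V_2 - 0)/9100 = 0
Collecting terms (coefficients in siemens):
  0.0001534·V_1 - 0.00002564·V_2 = 0.0004167
  0.0001355·V_2 - 0.00002564·V_1 = 0
Determinant D = (0.0001534)(0.0001355) - (-0.00002564)(-0.00002564) = 0.00000002014
V_1 = [(0.0004167)(0.0001355) - (-0.00002564)(0)]/D = 2.805 V
V_2 = [(0.0001534)(0) - (0.0004167)(-0.00002564)]/D = 0.5306 V
V_th = V_2 - V_3 = 0.5306 - 0 = 0.5306 V
Step 2 — R_th: zero the source — replace V1 by a short circuit (node 3 merges into node 0) — and find the resistance seen between A (node 2) and B (node 0).
Reduce the network between node 2 (A) and node 0 (B) by series/parallel combination:
  Rp1 = R1 ‖ R3 (parallel, both between nodes 0 and 1) = 1/(1/36000 + 1/10000) = 7826 Ω
  Rs1 = R2 + Rp1 (series, joined only at node 1) = 39000 + 7826 = 46830 Ω
  Rp2 = R4 ‖ Rs1 (parallel, both between nodes 0 and 2) = 1/(1/9100 + 1/46830) = 7619 Ω
R_th = 7.619 kΩ

Final answer: V_th = 0.5306 V, R_th = 7.619 kΩ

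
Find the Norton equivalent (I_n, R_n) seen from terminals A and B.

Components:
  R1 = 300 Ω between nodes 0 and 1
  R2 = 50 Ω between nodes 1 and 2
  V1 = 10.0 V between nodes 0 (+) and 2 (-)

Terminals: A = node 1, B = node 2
Find the Thévenin equivalent first; then I_n = V_th/R_th and R_n = R_th.
Step 1 — V_th is the open-circuit voltage V_A - V_B (nothing connected across the terminals).
Nodal analysis, taking node 2 as the 0 V reference.
Source V1 fixes V_0 = 10 V.
KCL at each unknown node (sum of currents leaving = 0; resistances in Ω):
  Node 1: (V_1 - 10)/300 + (V_1 - 0)/50 = 0
Collecting terms: 0.02333 × V_1 = 0.03333  =>  V_1 = 1.429 V
V_th = V_1 - V_2 = 1.429 - 0 = 1.429 V
Step 2 — R_th: zero the source — replace V1 by a short circuit (node 2 merges into node 0) — and find the resistance seen between A (node 1) and B (node 0).
Reduce the network between node 1 (A) and node 0 (B) by series/parallel combination:
  Rp1 = R1 ‖ R2 (parallel, both between nodes 0 and 1) = 1/(1/300 + 1/50) = 42.86 Ω
R_th = 42.86 Ω
I_n = V_th/R_th = 1.429/42.86 = 0.03333 A, and R_n = R_th = 42.86 Ω

Final answer: I_n = 0.03333 A, R_n = 42.86 Ω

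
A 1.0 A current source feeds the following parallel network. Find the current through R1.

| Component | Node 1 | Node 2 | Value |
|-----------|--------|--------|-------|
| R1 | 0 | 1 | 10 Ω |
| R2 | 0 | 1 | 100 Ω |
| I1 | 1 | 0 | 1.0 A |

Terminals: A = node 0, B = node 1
All resistors sit directly between nodes 0 and 1, so they are in parallel and share one voltage V; the full source current 1 A splits among them.
1/R_par = 1/10 + 1/100 = 0.11 S  =>  R_par = 9.091 Ω
V = I × R_par = 1 × 9.091 = 9.091 V
I_R1 = V/R1 = 9.091/10 = 0.9091 A

Final answer: 0.9091 A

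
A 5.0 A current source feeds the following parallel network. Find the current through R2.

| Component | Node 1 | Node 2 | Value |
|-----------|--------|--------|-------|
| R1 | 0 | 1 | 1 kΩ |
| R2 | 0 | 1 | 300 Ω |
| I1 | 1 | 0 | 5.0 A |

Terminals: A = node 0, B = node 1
All resistors sit directly between nodes 0 and 1, so they are in parallel and share one voltage V; the full source current 5 A splits among them.
1/R_par = 1/1000 + 1/300 = 0.004333 S  =>  R_par = 230.8 Ω
V = I × R_par = 5 × 230.8 = 1154 V
I_R2 = V/R2 = 1154/300 = 3.846 A

Final answer: 3.846 A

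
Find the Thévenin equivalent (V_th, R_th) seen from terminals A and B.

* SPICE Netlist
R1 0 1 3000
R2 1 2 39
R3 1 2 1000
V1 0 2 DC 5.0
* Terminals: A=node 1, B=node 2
Step 1 — V_th is the open-circuit voltage V_A - V_B (nothing connected across the terminals).
Nodal analysis, taking node 2 as the 0 V reference.
Source V1 fixes V_0 = 5 V.
KCL at each unknown node (sum of currents leaving = 0; resistances in Ω):
  Node 1: (V_1 - 5)/3000 + (V_1 - 0)/39 + (V_1 - 0)/1000 = 0
Collecting terms: 0.02697 × V_1 = 0.001667  =>  V_1 = 0.06179 V
V_th = V_1 - V_2 = 0.06179 - 0 = 0.06179 V
Step 2 — R_th: zero the source — replace V1 by a short circuit (node 2 merges into node 0) — and find the resistance seen between A (node 1) and B (node 0).
Reduce the network between node 1 (A) and node 0 (B) by series/parallel combination:
  Rp1 = R1 ‖ R2 ‖ R3 (parallel, all between nodes 0 and 1) = 1/(1/3000 + 1/39 + 1/1000) = 37.07 Ω
R_th = 37.07 Ω

Final answer: V_th = 0.06179 V, R_th = 37.07 Ω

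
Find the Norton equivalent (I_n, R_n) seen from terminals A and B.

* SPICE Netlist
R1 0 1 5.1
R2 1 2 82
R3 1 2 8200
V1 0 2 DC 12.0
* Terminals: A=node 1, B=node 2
Find the Thévenin equivalent first; then I_n = V_th/R_th and R_n = R_th.
Step 1 — V_th is the open-circuit voltage V_A - V_B (nothing connected across the terminals).
Nodal analysis, taking node 2 as the 0 V reference.
Source V1 fixes V_0 = 12 V.
KCL at each unknown node (sum of currents leaving = 0; resistances in Ω):
  Node 1: (V_1 - 12)/5.1 + (V_1 - 0)/82 + (V_1 - 0)/8200 = 0
Collecting terms: 0.2084 × V_1 = 2.353  =>  V_1 = 11.29 V
V_th = V_1 - V_2 = 11.29 - 0 = 11.29 V
Step 2 — R_th: zero the source — replace V1 by a short circuit (node 2 merges into node 0) — and find the resistance seen between A (node 1) and B (node 0).
Reduce the network between node 1 (A) and node 0 (B) by series/parallel combination:
  Rp1 = R1 ‖ R2 ‖ R3 (parallel, all between nodes 0 and 1) = 1/(1/5.1 + 1/82 + 1/8200) = 4.799 Ω
R_th = 4.799 Ω
I_n = V_th/R_th = 11.29/4.799 = 2.353 A, and R_n = R_th = 4.799 Ω

Final answer: I_n = 2.353 A, R_n = 4.799 Ω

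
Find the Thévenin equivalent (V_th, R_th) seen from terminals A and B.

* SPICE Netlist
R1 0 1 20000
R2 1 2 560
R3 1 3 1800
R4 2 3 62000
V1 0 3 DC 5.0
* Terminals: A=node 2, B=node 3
Step 1 — V_th is the open-circuit voltage V_A - V_B (nothing connected across the terminals).
Nodal analysis, taking node 3 as the 0 V reference.
Source V1 fixes V_0 = 5 V.
KCL at each unknown node (sum of currents leaving = 0; resistances in Ω):
  Node 1: (V_1 - 5)/20000 + (V_1 - V_2)/560 + (V_1 - 0)/1800 = 0
  Node 2: (V_2 - V_1)/560 + (V_2 - 0)/62000 = 0
Collecting terms (coefficients in siemens):
  0.002391·V_1 - 0.001786·V_2 = 0.00025
  0.001802·V_2 - 0.001786·V_1 = 0
Determinant D = (0.002391)(0.001802) - (-0.001786)(-0.001786) = 0.00000112
V_1 = [(0.00025)(0.001802) - (-0.001786)(0)]/D = 0.4022 V
V_2 = [(0.002391)(0) - (0.00025)(-0.001786)]/D = 0.3986 V
V_th = V_2 - V_3 = 0.3986 - 0 = 0.3986 V
Step 2 — R_th: zero the source — replace V1 by a short circuit (node 3 merges into node 0) — and find the resistance seen between A (node 2) and B (node 0).
Reduce the network between node 2 (A) and node 0 (B) by series/parallel combination:
  Rp1 = R1 ‖ R3 (parallel, both between nodes 0 and 1) = 1/(1/20000 + 1/1800) = 1651 Ω
  Rs1 = R2 + Rp1 (series, joined only at node 1) = 560 + 1651 = 2211 Ω
  Rp2 = R4 ‖ Rs1 (parallel, both between nodes 0 and 2) = 1/(1/62000 + 1/2211) = 2135 Ω
R_th = 2.135 kΩ

Final answer: V_th = 0.3986 V, R_th = 2.135 kΩ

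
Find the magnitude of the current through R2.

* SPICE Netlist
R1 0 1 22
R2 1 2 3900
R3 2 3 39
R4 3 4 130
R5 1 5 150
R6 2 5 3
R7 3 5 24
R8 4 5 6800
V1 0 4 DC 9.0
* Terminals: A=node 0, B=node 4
Nodal analysis, taking node 4 as the 0 V reference.
Source V1 fixes V_0 = 9 V.
KCL at each unknown node (sum of currents leaving = 0; resistances in Ω):
  Node 1: (V_1 - 9)/22 + (V_1 - V_2)/3900 + (V_1 - V_5)/150 = 0
  Node 2: (V_2 - V_1)/3900 + (V_2 - V_3)/39 + (V_2 - V_5)/3 = 0
  Node 3: (V_3 - V_2)/39 + (V_3 - 0)/130 + (V_3 - V_5)/24 = 0
  Node 5: (V_5 - V_1)/150 + (V_5 - V_2)/3 + (V_5 - V_3)/24 + (V_5 - 0)/6800 = 0
Collecting terms (coefficients in siemens):
  0.05238·V_1 - 0.0002564·V_2 - 0.006667·V_5 = 0.4091
  0.3592·V_2 - 0.0002564·V_1 - 0.02564·V_3 - 0.3333·V_5 = 0
  0.075·V_3 - 0.02564·V_2 - 0.04167·V_5 = 0
  0.3818·V_5 - 0.006667·V_1 - 0.3333·V_2 - 0.04167·V_3 = 0
Solving these 4 simultaneous equations (Gaussian elimination) gives:
  V_1 = 8.358 V, V_2 = 4.119 V, V_3 = 3.712 V, V_5 = 4.147 V
I_R2 = (V_1 - V_2)/R2 = (8.358 - 4.119)/3900 = 0.001087 A
|I_R2| = 0.001087 A

Final answer: |I_R2| = 0.001087 A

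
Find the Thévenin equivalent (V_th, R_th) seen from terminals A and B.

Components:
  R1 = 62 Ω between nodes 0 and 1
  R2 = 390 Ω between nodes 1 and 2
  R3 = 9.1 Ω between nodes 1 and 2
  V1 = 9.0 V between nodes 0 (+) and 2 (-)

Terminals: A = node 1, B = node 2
Step 1 — V_th is the open-circuit voltage V_A - V_B (nothing connected across the terminals).
Nodal analysis, taking node 2 as the 0 V reference.
Source V1 fixes V_0 = 9 V.
KCL at each unknown node (sum of currents leaving = 0; resistances in Ω):
  Node 1: (V_1 - 9)/62 + (V_1 - 0)/390 + (V_1 - 0)/9.1 = 0
Collecting terms: 0.1286 × V_1 = 0.1452  =>  V_1 = 1.129 V
V_th = V_1 - V_2 = 1.129 - 0 = 1.129 V
Step 2 — R_th: zero the source — replace V1 by a short circuit (node 2 merges into node 0) — and find the resistance seen between A (node 1) and B (node 0).
Reduce the network between node 1 (A) and node 0 (B) by series/parallel combination:
  Rp1 = R1 ‖ R2 ‖ R3 (parallel, all between nodes 0 and 1) = 1/(1/62 + 1/390 + 1/9.1) = 7.777 Ω
R_th = 7.777 Ω

Final answer: V_th = 1.129 V, R_th = 7.777 Ω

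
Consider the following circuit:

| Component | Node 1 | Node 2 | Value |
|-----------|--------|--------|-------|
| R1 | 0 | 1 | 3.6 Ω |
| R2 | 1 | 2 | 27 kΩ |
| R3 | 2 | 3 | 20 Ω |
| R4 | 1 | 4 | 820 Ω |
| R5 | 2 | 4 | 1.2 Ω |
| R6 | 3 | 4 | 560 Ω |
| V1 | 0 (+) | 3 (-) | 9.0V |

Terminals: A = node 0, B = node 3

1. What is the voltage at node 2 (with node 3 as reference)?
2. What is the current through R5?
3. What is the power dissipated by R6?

Nodal analysis, taking node 3 as the 0 V reference.
Source V1 fixes V_0 = 9 V.
KCL at each unknown node (sum of currents leaving = 0; resistances in Ω):
  Node 1: (V_1 - 9)/3.6 + (V_1 - V_2)/27000 + (V_1 - V_4)/820 = 0
  Node 2: (V_2 - V_1)/27000 + (V_2 - 0)/20 + (V_2 - V_4)/1.2 = 0
  Node 4: (V_4 - V_1)/820 + (V_4 - V_2)/1.2 + (V_4 - 0)/560 = 0
Collecting terms (coefficients in siemens):
  0.279·V_1 - 0.00003704·V_2 - 0.00122·V_4 = 2.5
  0.8834·V_2 - 0.00003704·V_1 - 0.8333·V_4 = 0
  0.8363·V_4 - 0.00122·V_1 - 0.8333·V_2 = 0
Solving these 3 simultaneous equations (Gaussian elimination) gives:
  V_1 = 8.96 V, V_2 = 0.2116 V, V_4 = 0.2239 V
Part 1:
  Read off the nodal solution: V_2 = 0.2116 V
Part 2:
  I_R5 = (V_2 - V_4)/R5 = (0.2116 - 0.2239)/1.2 = -0.01025 A
  Magnitude: I_R5 = 0.01025 A
Part 3:
  I_R6 = (V_3 - V_4)/R6 = (0 - 0.2239)/560 = -0.0003998 A
  P_R6 = I_R6² × R6 = (-0.0003998)² × 560 = 0.0000895 W

Final answers:
1. V_2 = 0.2116 V
2. I_R5 = 0.01025 A
3. P_R6 = 8.95e-05 W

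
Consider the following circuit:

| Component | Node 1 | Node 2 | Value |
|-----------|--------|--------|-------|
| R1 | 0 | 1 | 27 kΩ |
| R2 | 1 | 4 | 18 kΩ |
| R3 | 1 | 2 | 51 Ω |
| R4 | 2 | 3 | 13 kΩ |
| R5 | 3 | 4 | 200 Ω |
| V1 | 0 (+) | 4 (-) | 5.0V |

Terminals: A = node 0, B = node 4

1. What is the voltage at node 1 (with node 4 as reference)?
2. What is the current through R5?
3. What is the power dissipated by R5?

Nodal analysis, taking node 4 as the 0 V reference.
Source V1 fixes V_0 = 5 V.
KCL at each unknown node (sum of currents leaving = 0; resistances in Ω):
  Node 1: (V_1 - 5)/27000 + (V_1 - 0)/18000 + (V_1 - V_2)/51 = 0
  Node 2: (V_2 - V_1)/51 + (V_2 - V_3)/13000 = 0
  Node 3: (V_3 - V_2)/13000 + (V_3 - 0)/200 = 0
Collecting terms (coefficients in siemens):
  0.0197·V_1 - 0.01961·V_2 = 0.0001852
  0.01968·V_2 - 0.01961·V_1 - 0.00007692·V_3 = 0
  0.005077·V_3 - 0.00007692·V_2 = 0
Solving these 3 simultaneous equations (Gaussian elimination) gives:
  V_1 = 1.102 V, V_2 = 1.098 V, V_3 = 0.01663 V
Part 1:
  Read off the nodal solution: V_1 = 1.102 V
Part 2:
  I_R5 = (V_3 - V_4)/R5 = (0.01663 - 0)/200 = 0.00008316 A
  Magnitude: I_R5 = 0.00008316 A
Part 3:
  I_R5 = (V_3 - V_4)/R5 = (0.01663 - 0)/200 = 0.00008316 A
  P_R5 = I_R5² × R5 = (0.00008316)² × 200 = 0.000001383 W

Final answers:
1. V_1 = 1.102 V
2. I_R5 = 8.316e-05 A
3. P_R5 = 1.383e-06 W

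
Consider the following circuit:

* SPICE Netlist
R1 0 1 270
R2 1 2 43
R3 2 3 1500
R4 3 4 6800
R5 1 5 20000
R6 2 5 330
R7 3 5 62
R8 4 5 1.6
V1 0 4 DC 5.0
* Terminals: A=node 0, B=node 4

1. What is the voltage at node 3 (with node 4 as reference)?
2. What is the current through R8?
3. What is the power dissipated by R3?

Nodal analysis, taking node 4 as the 0 V reference.
Source V1 fixes V_0 = 5 V.
KCL at each unknown node (sum of currents leaving = 0; resistances in Ω):
  Node 1: (V_1 - 5)/270 + (V_1 - V_2)/43 + (V_1 - V_5)/20000 = 0
  Node 2: (V_2 - V_1)/43 + (V_2 - V_3)/1500 + (V_2 - V_5)/330 = 0
  Node 3: (V_3 - V_2)/1500 + (V_3 - 0)/6800 + (V_3 - V_5)/62 = 0
  Node 5: (V_5 - V_1)/20000 + (V_5 - V_2)/330 + (V_5 - V_3)/62 + (V_5 - 0)/1.6 = 0
Collecting terms (coefficients in siemens):
  0.02701·V_1 - 0.02326·V_2 - 0.00005·V_5 = 0.01852
  0.02695·V_2 - 0.02326·V_1 - 0.0006667·V_3 - 0.00303·V_5 = 0
  0.01694·V_3 - 0.0006667·V_2 - 0.01613·V_5 = 0
  0.6442·V_5 - 0.00005·V_1 - 0.00303·V_2 - 0.01613·V_3 = 0
Solving these 4 simultaneous equations (Gaussian elimination) gives:
  V_1 = 2.681 V, V_2 = 2.317 V, V_3 = 0.1042 V, V_5 = 0.01372 V
Part 1:
  Read off the nodal solution: V_3 = 0.1042 V
Part 2:
  I_R8 = (V_4 - V_5)/R8 = (0 - 0.01372)/1.6 = -0.008574 A
  Magnitude: I_R8 = 0.008574 A
Part 3:
  I_R3 = (V_2 - V_3)/R3 = (2.317 - 0.1042)/1500 = 0.001475 A
  P_R3 = I_R3² × R3 = (0.001475)² × 1500 = 0.003265 W

Final answers:
1. V_3 = 0.1042 V
2. I_R8 = 0.008574 A
3. P_R3 = 0.003265 W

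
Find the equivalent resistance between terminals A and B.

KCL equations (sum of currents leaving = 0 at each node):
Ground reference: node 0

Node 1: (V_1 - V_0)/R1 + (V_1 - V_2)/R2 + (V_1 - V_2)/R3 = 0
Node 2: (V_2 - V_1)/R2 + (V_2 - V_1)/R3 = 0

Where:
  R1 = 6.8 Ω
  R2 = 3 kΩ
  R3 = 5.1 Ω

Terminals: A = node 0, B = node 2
Reduce the network between node 0 (A) and node 2 (B) by series/parallel combination:
  Rp1 = R2 ‖ R3 (parallel, both between nodes 1 and 2) = 1/(1/3000 + 1/5.1) = 5.091 Ω
  Rs1 = R1 + Rp1 (series, joined only at node 1) = 6.8 + 5.091 = 11.89 Ω
R_eq = 11.89 Ω

Final answer: 11.89 Ω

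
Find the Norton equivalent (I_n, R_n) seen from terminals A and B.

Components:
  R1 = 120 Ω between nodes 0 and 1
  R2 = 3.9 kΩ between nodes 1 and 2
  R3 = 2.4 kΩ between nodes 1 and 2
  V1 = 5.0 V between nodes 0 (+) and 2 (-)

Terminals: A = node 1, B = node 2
Find the Thévenin equivalent first; then I_n = V_th/R_th and R_n = R_th.
Step 1 — V_th is the open-circuit voltage V_A - V_B (nothing connected across the terminals).
Nodal analysis, taking node 2 as the 0 V reference.
Source V1 fixes V_0 = 5 V.
KCL at each unknown node (sum of currents leaving = 0; resistances in Ω):
  Node 1: (V_1 - 5)/120 + (V_1 - 0)/3900 + (V_1 - 0)/2400 = 0
Collecting terms: 0.009006 × V_1 = 0.04167  =>  V_1 = 4.626 V
V_th = V_1 - V_2 = 4.626 - 0 = 4.626 V
Step 2 — R_th: zero the source — replace V1 by a short circuit (node 2 merges into node 0) — and find the resistance seen between A (node 1) and B (node 0).
Reduce the network between node 1 (A) and node 0 (B) by series/parallel combination:
  Rp1 = R1 ‖ R2 ‖ R3 (parallel, all between nodes 0 and 1) = 1/(1/120 + 1/3900 + 1/2400) = 111 Ω
R_th = 111 Ω
I_n = V_th/R_th = 4.626/111 = 0.04167 A, and R_n = R_th = 111 Ω

Final answer: I_n = 0.04167 A, R_n = 111 Ω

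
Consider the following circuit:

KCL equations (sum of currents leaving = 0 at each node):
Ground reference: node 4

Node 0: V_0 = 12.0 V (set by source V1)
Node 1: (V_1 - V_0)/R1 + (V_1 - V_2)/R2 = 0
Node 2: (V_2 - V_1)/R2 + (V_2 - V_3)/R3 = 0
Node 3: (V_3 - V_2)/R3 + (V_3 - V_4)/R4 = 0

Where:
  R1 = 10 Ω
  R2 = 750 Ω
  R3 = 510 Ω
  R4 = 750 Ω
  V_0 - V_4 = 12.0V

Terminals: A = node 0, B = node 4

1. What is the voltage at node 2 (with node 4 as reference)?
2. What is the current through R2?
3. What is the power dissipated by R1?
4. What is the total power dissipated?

Nodal analysis, taking node 4 as the 0 V reference.
Source V1 fixes V_0 = 12 V.
KCL at each unknown node (sum of currents leaving = 0; resistances in Ω):
  Node 1: (V_1 - 12)/10 + (V_1 - V_2)/750 = 0
  Node 2: (V_2 - V_1)/750 + (V_2 - V_3)/510 = 0
  Node 3: (V_3 - V_2)/510 + (V_3 - 0)/750 = 0
Collecting terms (coefficients in siemens):
  0.1013·V_1 - 0.001333·V_2 = 1.2
  0.003294·V_2 - 0.001333·V_1 - 0.001961·V_3 = 0
  0.003294·V_3 - 0.001961·V_2 = 0
Solving these 3 simultaneous equations (Gaussian elimination) gives:
  V_1 = 11.94 V, V_2 = 7.485 V, V_3 = 4.455 V
Part 1:
  Read off the nodal solution: V_2 = 7.485 V
Part 2:
  I_R2 = (V_1 - V_2)/R2 = (11.94 - 7.485)/750 = 0.005941 A
  Magnitude: I_R2 = 0.005941 A
Part 3:
  I_R1 = (V_0 - V_1)/R1 = (12 - 11.94)/10 = 0.005941 A
  P_R1 = I_R1² × R1 = (0.005941)² × 10 = 0.0003529 W
Part 4:
  Power in each resistor, P = (ΔV)²/R:
    P_R1 = (12 - 11.94)²/10 = 0.0003529 W
    P_R2 = (11.94 - 7.485)²/750 = 0.02647 W
    P_R3 = (7.485 - 4.455)²/510 = 0.018 W
    P_R4 = (4.455 - 0)²/750 = 0.02647 W
  P_total = P_R1 + P_R2 + P_R3 + P_R4 = 0.07129 W

Final answers:
1. V_2 = 7.485 V
2. I_R2 = 0.005941 A
3. P_R1 = 0.0003529 W
4. P_total = 0.07129 W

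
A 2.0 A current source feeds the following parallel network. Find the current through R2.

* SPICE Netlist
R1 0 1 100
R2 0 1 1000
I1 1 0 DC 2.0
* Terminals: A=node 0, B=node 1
All resistors sit directly between nodes 0 and 1, so they are in parallel and share one voltage V; the full source current 2 A splits among them.
1/R_par = 1/100 + 1/1000 = 0.011 S  =>  R_par = 90.91 Ω
V = I × R_par = 2 × 90.91 = 181.8 V
I_R2 = V/R2 = 181.8/1000 = 0.1818 A

Final answer: 0.1818 A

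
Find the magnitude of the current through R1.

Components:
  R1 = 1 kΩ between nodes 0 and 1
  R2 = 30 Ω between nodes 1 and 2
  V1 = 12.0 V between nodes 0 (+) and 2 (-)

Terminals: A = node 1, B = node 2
Nodal analysis, taking node 2 as the 0 V reference.
Source V1 fixes V_0 = 12 V.
KCL at each unknown node (sum of currents leaving = 0; resistances in Ω):
  Node 1: (V_1 - 12)/1000 + (V_1 - 0)/30 = 0
Collecting terms: 0.03433 × V_1 = 0.012  =>  V_1 = 0.3495 V
I_R1 = (V_0 - V_1)/R1 = (12 - 0.3495)/1000 = 0.01165 A
|I_R1| = 0.01165 A

Final answer: |I_R1| = 0.01165 A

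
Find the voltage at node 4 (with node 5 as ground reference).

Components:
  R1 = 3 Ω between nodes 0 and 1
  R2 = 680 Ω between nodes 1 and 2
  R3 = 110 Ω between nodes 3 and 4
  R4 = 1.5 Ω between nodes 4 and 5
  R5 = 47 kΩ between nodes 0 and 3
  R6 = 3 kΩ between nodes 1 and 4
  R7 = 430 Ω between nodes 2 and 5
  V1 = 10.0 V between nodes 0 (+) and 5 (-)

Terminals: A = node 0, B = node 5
Nodal analysis, taking node 5 as the 0 V reference.
Source V1 fixes V_0 = 10 V.
KCL at each unknown node (sum of currents leaving = 0; resistances in Ω):
  Node 1: (V_1 - 10)/3 + (V_1 - V_2)/680 + (V_1 - V_4)/3000 = 0
  Node 2: (V_2 - V_1)/680 + (V_2 - 0)/430 = 0
  Node 3: (V_3 - V_4)/110 + (V_3 - 10)/47000 = 0
  Node 4: (V_4 - V_3)/110 + (V_4 - 0)/1.5 + (V_4 - V_1)/3000 = 0
Collecting terms (coefficients in siemens):
  0.3351·V_1 - 0.001471·V_2 - 0.0003333·V_4 = 3.333
  0.003796·V_2 - 0.001471·V_1 = 0
  0.009112·V_3 - 0.009091·V_4 = 0.0002128
  0.6761·V_4 - 0.0003333·V_1 - 0.009091·V_3 = 0
Solving these 4 simultaneous equations (Gaussian elimination) gives:
  V_1 = 9.963 V, V_2 = 3.86 V, V_3 = 0.02863 V, V_4 = 0.005297 V
The requested potential is V_4 = 0.005297 V.

Final answer: V_4 = 0.005297 V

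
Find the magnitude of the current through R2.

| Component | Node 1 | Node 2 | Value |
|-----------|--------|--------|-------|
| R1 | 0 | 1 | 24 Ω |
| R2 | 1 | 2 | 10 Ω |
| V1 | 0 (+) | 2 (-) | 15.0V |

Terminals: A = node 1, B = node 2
Nodal analysis, taking node 2 as the 0 V reference.
Source V1 fixes V_0 = 15 V.
KCL at each unknown node (sum of currents leaving = 0; resistances in Ω):
  Node 1: (V_1 - 15)/24 + (V_1 - 0)/10 = 0
Collecting terms: 0.1417 × V_1 = 0.625  =>  V_1 = 4.412 V
I_R2 = (V_1 - V_2)/R2 = (4.412 - 0)/10 = 0.4412 A
|I_R2| = 0.4412 A

Final answer: |I_R2| = 0.4412 A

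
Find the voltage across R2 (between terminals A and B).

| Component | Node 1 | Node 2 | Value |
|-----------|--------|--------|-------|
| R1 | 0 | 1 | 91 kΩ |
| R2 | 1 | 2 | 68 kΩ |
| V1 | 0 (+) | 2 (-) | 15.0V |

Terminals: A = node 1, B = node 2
R1 and R2 are in series across V1 (node 0 → node 1 → node 2), and the output A–B is taken across R2, so this is a voltage divider.
Series current: I = V1/(R1 + R2) = 15/(91000 + 68000) = 15/159000 = 0.00009434 A
V_R2 = I × R2 = V1 × R2/(R1 + R2) = 15 × 68000/159000 = 6.415 V

Final answer: 6.415 V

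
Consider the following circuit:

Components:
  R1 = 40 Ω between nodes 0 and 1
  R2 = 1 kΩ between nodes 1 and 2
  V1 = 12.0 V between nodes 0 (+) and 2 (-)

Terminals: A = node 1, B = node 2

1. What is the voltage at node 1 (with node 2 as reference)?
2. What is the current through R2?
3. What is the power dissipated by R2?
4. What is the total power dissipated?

Nodal analysis, taking node 2 as the 0 V reference.
Source V1 fixes V_0 = 12 V.
KCL at each unknown node (sum of currents leaving = 0; resistances in Ω):
  Node 1: (V_1 - 12)/40 + (V_1 - 0)/1000 = 0
Collecting terms: 0.026 × V_1 = 0.3  =>  V_1 = 11.54 V
Part 1:
  Read off the nodal solution: V_1 = 11.54 V
Part 2:
  I_R2 = (V_1 - V_2)/R2 = (11.54 - 0)/1000 = 0.01154 A
  Magnitude: I_R2 = 0.01154 A
Part 3:
  I_R2 = (V_1 - V_2)/R2 = (11.54 - 0)/1000 = 0.01154 A
  P_R2 = I_R2² × R2 = (0.01154)² × 1000 = 0.1331 W
Part 4:
  Power in each resistor, P = (ΔV)²/R:
    P_R1 = (12 - 11.54)²/40 = 0.005325 W
    P_R2 = (11.54 - 0)²/1000 = 0.1331 W
  P_total = P_R1 + P_R2 = 0.1385 W

Final answers:
1. V_1 = 11.54 V
2. I_R2 = 0.01154 A
3. P_R2 = 0.1331 W
4. P_total = 0.1385 W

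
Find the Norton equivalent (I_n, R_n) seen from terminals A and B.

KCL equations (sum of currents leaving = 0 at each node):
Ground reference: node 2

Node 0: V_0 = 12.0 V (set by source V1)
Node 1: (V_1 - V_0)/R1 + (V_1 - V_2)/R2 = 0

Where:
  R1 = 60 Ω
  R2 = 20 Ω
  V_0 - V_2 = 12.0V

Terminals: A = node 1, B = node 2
Find the Thévenin equivalent first; then I_n = V_th/R_th and R_n = R_th.
Step 1 — V_th is the open-circuit voltage V_A - V_B (nothing connected across the terminals).
Nodal analysis, taking node 2 as the 0 V reference.
Source V1 fixes V_0 = 12 V.
KCL at each unknown node (sum of currents leaving = 0; resistances in Ω):
  Node 1: (V_1 - 12)/60 + (V_1 - 0)/20 = 0
Collecting terms: 0.06667 × V_1 = 0.2  =>  V_1 = 3 V
V_th = V_1 - V_2 = 3 - 0 = 3 V
Step 2 — R_th: zero the source — replace V1 by a short circuit (node 2 merges into node 0) — and find the resistance seen between A (node 1) and B (node 0).
Reduce the network between node 1 (A) and node 0 (B) by series/parallel combination:
  Rp1 = R1 ‖ R2 (parallel, both between nodes 0 and 1) = 1/(1/60 + 1/20) = 15 Ω
R_th = 15 Ω
I_n = V_th/R_th = 3/15 = 0.2 A, and R_n = R_th = 15 Ω

Final answer: I_n = 0.2 A, R_n = 15 Ω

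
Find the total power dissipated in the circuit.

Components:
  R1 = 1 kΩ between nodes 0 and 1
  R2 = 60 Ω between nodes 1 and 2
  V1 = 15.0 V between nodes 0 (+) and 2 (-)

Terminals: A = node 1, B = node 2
Nodal analysis, taking node 2 as the 0 V reference.
Source V1 fixes V_0 = 15 V.
KCL at each unknown node (sum of currents leaving = 0; resistances in Ω):
  Node 1: (V_1 - 15)/1000 + (V_1 - 0)/60 = 0
Collecting terms: 0.01767 × V_1 = 0.015  =>  V_1 = 0.8491 V
Power in each resistor, P = (ΔV)²/R:
  P_R1 = (15 - 0.8491)²/1000 = 0.2002 W
  P_R2 = (0.8491 - 0)²/60 = 0.01201 W
P_total = P_R1 + P_R2 = 0.2123 W

Final answer: 0.2123 W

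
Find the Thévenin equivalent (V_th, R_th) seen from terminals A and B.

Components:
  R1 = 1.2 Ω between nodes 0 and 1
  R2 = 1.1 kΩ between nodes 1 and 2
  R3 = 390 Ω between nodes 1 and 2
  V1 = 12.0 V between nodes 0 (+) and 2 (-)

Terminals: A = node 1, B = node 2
Step 1 — V_th is the open-circuit voltage V_A - V_B (nothing connected across the terminals).
Nodal analysis, taking node 2 as the 0 V reference.
Source V1 fixes V_0 = 12 V.
KCL at each unknown node (sum of currents leaving = 0; resistances in Ω):
  Node 1: (V_1 - 12)/1.2 + (V_1 - 0)/1100 + (V_1 - 0)/390 = 0
Collecting terms: 0.8368 × V_1 = 10  =>  V_1 = 11.95 V
V_th = V_1 - V_2 = 11.95 - 0 = 11.95 V
Step 2 — R_th: zero the source — replace V1 by a short circuit (node 2 merges into node 0) — and find the resistance seen between A (node 1) and B (node 0).
Reduce the network between node 1 (A) and node 0 (B) by series/parallel combination:
  Rp1 = R1 ‖ R2 ‖ R3 (parallel, all between nodes 0 and 1) = 1/(1/1.2 + 1/1100 + 1/390) = 1.195 Ω
R_th = 1.195 Ω

Final answer: V_th = 11.95 V, R_th = 1.195 Ω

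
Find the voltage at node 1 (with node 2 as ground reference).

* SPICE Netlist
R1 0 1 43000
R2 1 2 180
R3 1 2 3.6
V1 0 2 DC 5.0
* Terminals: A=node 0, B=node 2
Nodal analysis, taking node 2 as the 0 V reference.
Source V1 fixes V_0 = 5 V.
KCL at each unknown node (sum of currents leaving = 0; resistances in Ω):
  Node 1: (V_1 - 5)/43000 + (V_1 - 0)/180 + (V_1 - 0)/3.6 = 0
Collecting terms: 0.2834 × V_1 = 0.0001163  =>  V_1 = 0.0004104 V
The requested potential is V_1 = 0.0004104 V.

Final answer: V_1 = 0.0004104 V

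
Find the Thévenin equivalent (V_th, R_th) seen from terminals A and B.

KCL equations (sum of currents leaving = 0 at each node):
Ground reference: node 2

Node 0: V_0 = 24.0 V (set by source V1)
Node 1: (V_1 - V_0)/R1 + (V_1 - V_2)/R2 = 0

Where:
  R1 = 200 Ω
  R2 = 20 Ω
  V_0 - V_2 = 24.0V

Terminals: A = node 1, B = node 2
Step 1 — V_th is the open-circuit voltage V_A - V_B (nothing connected across the terminals).
Nodal analysis, taking node 2 as the 0 V reference.
Source V1 fixes V_0 = 24 V.
KCL at each unknown node (sum of currents leaving = 0; resistances in Ω):
  Node 1: (V_1 - 24)/200 + (V_1 - 0)/20 = 0
Collecting terms: 0.055 × V_1 = 0.12  =>  V_1 = 2.182 V
V_th = V_1 - V_2 = 2.182 - 0 = 2.182 V
Step 2 — R_th: zero the source — replace V1 by a short circuit (node 2 merges into node 0) — and find the resistance seen between A (node 1) and B (node 0).
Reduce the network between node 1 (A) and node 0 (B) by series/parallel combination:
  Rp1 = R1 ‖ R2 (parallel, both between nodes 0 and 1) = 1/(1/200 + 1/20) = 18.18 Ω
R_th = 18.18 Ω

Final answer: V_th = 2.182 V, R_th = 18.18 Ω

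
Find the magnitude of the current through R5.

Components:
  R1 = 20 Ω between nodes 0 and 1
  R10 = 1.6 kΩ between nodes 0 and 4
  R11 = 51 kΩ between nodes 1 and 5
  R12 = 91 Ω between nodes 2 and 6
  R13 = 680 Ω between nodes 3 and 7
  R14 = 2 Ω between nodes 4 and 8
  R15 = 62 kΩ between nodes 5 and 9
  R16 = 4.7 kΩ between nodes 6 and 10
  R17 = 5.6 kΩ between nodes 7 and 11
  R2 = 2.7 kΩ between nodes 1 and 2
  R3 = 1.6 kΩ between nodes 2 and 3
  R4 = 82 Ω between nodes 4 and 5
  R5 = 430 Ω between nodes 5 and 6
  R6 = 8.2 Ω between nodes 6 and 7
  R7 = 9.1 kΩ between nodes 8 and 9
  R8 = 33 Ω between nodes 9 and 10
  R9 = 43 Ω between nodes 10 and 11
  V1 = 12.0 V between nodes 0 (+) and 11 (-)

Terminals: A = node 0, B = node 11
Nodal analysis, taking node 11 as the 0 V reference.
Source V1 fixes V_0 = 12 V.
KCL at each unknown node (sum of currents leaving = 0; resistances in Ω):
  Node 1: (V_1 - 12)/20 + (V_1 - V_2)/2700 + (V_1 - V_5)/51000 = 0
  Node 2: (V_2 - V_1)/2700 + (V_2 - V_3)/1600 + (V_2 - V_6)/91 = 0
  Node 3: (V_3 - V_2)/1600 + (V_3 - V_7)/680 = 0
  Node 4: (V_4 - V_5)/82 + (V_4 - 12)/1600 + (V_4 - V_8)/2 = 0
  Node 5: (V_5 - V_4)/82 + (V_5 - V_6)/430 + (V_5 - V_1)/51000 + (V_5 - V_9)/62000 = 0
  Node 6: (V_6 - V_5)/430 + (V_6 - V_7)/8.2 + (V_6 - V_2)/91 + (V_6 - V_10)/4700 = 0
  Node 7: (V_7 - V_6)/8.2 + (V_7 - V_3)/680 + (V_7 - 0)/5600 = 0
  Node 8: (V_8 - V_9)/9100 + (V_8 - V_4)/2 = 0
  Node 9: (V_9 - V_8)/9100 + (V_9 - V_10)/33 + (V_9 - V_5)/62000 = 0
  Node 10: (V_10 - V_9)/33 + (V_10 - 0)/43 + (V_10 - V_6)/4700 = 0
Collecting terms (coefficients in siemens):
  0.05039·V_1 - 0.0003704·V_2 - 0.00001961·V_5 = 0.6
  0.01198·V_2 - 0.0003704·V_1 - 0.000625·V_3 - 0.01099·V_6 = 0
  0.002096·V_3 - 0.000625·V_2 - 0.001471·V_7 = 0
  0.5128·V_4 - 0.0122·V_5 - 0.5·V_8 = 0.0075
  0.01456·V_5 - 0.00001961·V_1 - 0.0122·V_4 - 0.002326·V_6 - 0.00001613·V_9 = 0
  0.1355·V_6 - 0.01099·V_2 - 0.002326·V_5 - 0.122·V_7 - 0.0002128·V_10 = 0
  0.1236·V_7 - 0.001471·V_3 - 0.122·V_6 = 0
  0.5001·V_8 - 0.5·V_4 - 0.0001099·V_9 = 0
  0.03043·V_9 - 0.00001613·V_5 - 0.0001099·V_8 - 0.0303·V_10 = 0
  0.05377·V_10 - 0.0002128·V_6 - 0.0303·V_9 = 0
Solving these 10 simultaneous equations (Gaussian elimination) gives:
  V_1 = 11.97 V, V_2 = 7.721 V, V_3 = 7.617 V, V_4 = 8.289 V
  V_5 = 8.173 V, V_6 = 7.584 V, V_7 = 7.573 V, V_8 = 8.288 V
  V_9 = 0.1462 V, V_10 = 0.1124 V
I_R5 = (V_5 - V_6)/R5 = (8.173 - 7.584)/430 = 0.001369 A
|I_R5| = 0.001369 A

Final answer: |I_R5| = 0.001369 A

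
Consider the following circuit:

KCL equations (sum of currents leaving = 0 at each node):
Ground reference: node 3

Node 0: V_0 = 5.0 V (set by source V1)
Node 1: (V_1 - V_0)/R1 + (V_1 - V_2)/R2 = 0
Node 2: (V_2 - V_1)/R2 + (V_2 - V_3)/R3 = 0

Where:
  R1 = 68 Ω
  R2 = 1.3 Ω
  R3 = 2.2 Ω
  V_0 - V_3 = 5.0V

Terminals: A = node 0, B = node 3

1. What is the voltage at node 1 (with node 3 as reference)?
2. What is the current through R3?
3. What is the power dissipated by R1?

Nodal analysis, taking node 3 as the 0 V reference.
Source V1 fixes V_0 = 5 V.
KCL at each unknown node (sum of currents leaving = 0; resistances in Ω):
  Node 1: (V_1 - 5)/68 + (V_1 - V_2)/1.3 = 0
  Node 2: (V_2 - V_1)/1.3 + (V_2 - 0)/2.2 = 0
Collecting terms (coefficients in siemens):
  0.7839·V_1 - 0.7692·V_2 = 0.07353
  1.224·V_2 - 0.7692·V_1 = 0
Determinant D = (0.7839)(1.224) - (-0.7692)(-0.7692) = 0.3676
V_1 = [(0.07353)(1.224) - (-0.7692)(0)]/D = 0.2448 V
V_2 = [(0.7839)(0) - (0.07353)(-0.7692)]/D = 0.1538 V
Part 1:
  Read off the nodal solution: V_1 = 0.2448 V
Part 2:
  I_R3 = (V_2 - V_3)/R3 = (0.1538 - 0)/2.2 = 0.06993 A
  Magnitude: I_R3 = 0.06993 A
Part 3:
  I_R1 = (V_0 - V_1)/R1 = (5 - 0.2448)/68 = 0.06993 A
  P_R1 = I_R1² × R1 = (0.06993)² × 68 = 0.3325 W

Final answers:
1. V_1 = 0.2448 V
2. I_R3 = 0.06993 A
3. P_R1 = 0.3325 W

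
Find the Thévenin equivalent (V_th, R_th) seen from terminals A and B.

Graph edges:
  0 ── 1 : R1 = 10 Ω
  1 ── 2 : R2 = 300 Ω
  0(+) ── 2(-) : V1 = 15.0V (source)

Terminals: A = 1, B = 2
Step 1 — V_th is the open-circuit voltage V_A - V_B (nothing connected across the terminals).
Nodal analysis, taking node 2 as the 0 V reference.
Source V1 fixes V_0 = 15 V.
KCL at each unknown node (sum of currents leaving = 0; resistances in Ω):
  Node 1: (V_1 - 15)/10 + (V_1 - 0)/300 = 0
Collecting terms: 0.1033 × V_1 = 1.5  =>  V_1 = 14.52 V
V_th = V_1 - V_2 = 14.52 - 0 = 14.52 V
Step 2 — R_th: zero the source — replace V1 by a short circuit (node 2 merges into node 0) — and find the resistance seen between A (node 1) and B (node 0).
Reduce the network between node 1 (A) and node 0 (B) by series/parallel combination:
  Rp1 = R1 ‖ R2 (parallel, both between nodes 0 and 1) = 1/(1/10 + 1/300) = 9.677 Ω
R_th = 9.677 Ω

Final answer: V_th = 14.52 V, R_th = 9.677 Ω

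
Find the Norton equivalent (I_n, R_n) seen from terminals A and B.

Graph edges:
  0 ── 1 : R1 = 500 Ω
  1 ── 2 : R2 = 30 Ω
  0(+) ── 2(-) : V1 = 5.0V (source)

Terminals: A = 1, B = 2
Find the Thévenin equivalent first; then I_n = V_th/R_th and R_n = R_th.
Step 1 — V_th is the open-circuit voltage V_A - V_B (nothing connected across the terminals).
Nodal analysis, taking node 2 as the 0 V reference.
Source V1 fixes V_0 = 5 V.
KCL at each unknown node (sum of currents leaving = 0; resistances in Ω):
  Node 1: (V_1 - 5)/500 + (V_1 - 0)/30 = 0
Collecting terms: 0.03533 × V_1 = 0.01  =>  V_1 = 0.283 V
V_th = V_1 - V_2 = 0.283 - 0 = 0.283 V
Step 2 — R_th: zero the source — replace V1 by a short circuit (node 2 merges into node 0) — and find the resistance seen between A (node 1) and B (node 0).
Reduce the network between node 1 (A) and node 0 (B) by series/parallel combination:
  Rp1 = R1 ‖ R2 (parallel, both between nodes 0 and 1) = 1/(1/500 + 1/30) = 28.3 Ω
R_th = 28.3 Ω
I_n = V_th/R_th = 0.283/28.3 = 0.01 A, and R_n = R_th = 28.3 Ω

Final answer: I_n = 0.01 A, R_n = 28.3 Ω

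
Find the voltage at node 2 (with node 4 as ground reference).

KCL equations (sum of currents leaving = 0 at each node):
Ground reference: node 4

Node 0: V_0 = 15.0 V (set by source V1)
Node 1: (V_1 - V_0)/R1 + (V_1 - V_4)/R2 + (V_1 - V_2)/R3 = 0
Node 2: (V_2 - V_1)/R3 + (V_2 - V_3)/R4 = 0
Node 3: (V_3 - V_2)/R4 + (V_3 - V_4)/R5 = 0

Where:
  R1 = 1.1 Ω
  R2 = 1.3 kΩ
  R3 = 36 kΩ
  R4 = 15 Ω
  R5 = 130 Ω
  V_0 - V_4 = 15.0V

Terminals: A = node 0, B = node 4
Nodal analysis, taking node 4 as the 0 V reference.
Source V1 fixes V_0 = 15 V.
KCL at each unknown node (sum of currents leaving = 0; resistances in Ω):
  Node 1: (V_1 - 15)/1.1 + (V_1 - 0)/1300 + (V_1 - V_2)/36000 = 0
  Node 2: (V_2 - V_1)/36000 + (V_2 - V_3)/15 = 0
  Node 3: (V_3 - V_2)/15 + (V_3 - 0)/130 = 0
Collecting terms (coefficients in siemens):
  0.9099·V_1 - 0.00002778·V_2 = 13.64
  0.06669·V_2 - 0.00002778·V_1 - 0.06667·V_3 = 0
  0.07436·V_3 - 0.06667·V_2 = 0
Solving these 3 simultaneous equations (Gaussian elimination) gives:
  V_1 = 14.99 V, V_2 = 0.06012 V, V_3 = 0.0539 V
The requested potential is V_2 = 0.06012 V.

Final answer: V_2 = 0.06012 V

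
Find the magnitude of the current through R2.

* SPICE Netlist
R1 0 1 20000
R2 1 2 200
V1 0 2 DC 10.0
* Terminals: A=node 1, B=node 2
Nodal analysis, taking node 2 as the 0 V reference.
Source V1 fixes V_0 = 10 V.
KCL at each unknown node (sum of currents leaving = 0; resistances in Ω):
  Node 1: (V_1 - 10)/20000 + (V_1 - 0)/200 = 0
Collecting terms: 0.00505 × V_1 = 0.0005  =>  V_1 = 0.09901 V
I_R2 = (V_1 - V_2)/R2 = (0.09901 - 0)/200 = 0.000495 A
|I_R2| = 0.000495 A

Final answer: |I_R2| = 0.000495 A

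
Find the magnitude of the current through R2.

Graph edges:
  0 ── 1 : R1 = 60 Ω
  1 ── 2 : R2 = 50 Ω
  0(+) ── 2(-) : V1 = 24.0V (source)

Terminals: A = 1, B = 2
Nodal analysis, taking node 2 as the 0 V reference.
Source V1 fixes V_0 = 24 V.
KCL at each unknown node (sum of currents leaving = 0; resistances in Ω):
  Node 1: (V_1 - 24)/60 + (V_1 - 0)/50 = 0
Collecting terms: 0.03667 × V_1 = 0.4  =>  V_1 = 10.91 V
I_R2 = (V_1 - V_2)/R2 = (10.91 - 0)/50 = 0.2182 A
|I_R2| = 0.2182 A

Final answer: |I_R2| = 0.2182 A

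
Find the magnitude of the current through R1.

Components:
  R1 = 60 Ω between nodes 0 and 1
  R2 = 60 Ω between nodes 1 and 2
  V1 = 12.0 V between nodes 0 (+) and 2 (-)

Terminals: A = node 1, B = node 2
Nodal analysis, taking node 2 as the 0 V reference.
Source V1 fixes V_0 = 12 V.
KCL at each unknown node (sum of currents leaving = 0; resistances in Ω):
  Node 1: (V_1 - 12)/60 + (V_1 - 0)/60 = 0
Collecting terms: 0.03333 × V_1 = 0.2  =>  V_1 = 6 V
I_R1 = (V_0 - V_1)/R1 = (12 - 6)/60 = 0.1 A
|I_R1| = 0.1 A

Final answer: |I_R1| = 0.1 A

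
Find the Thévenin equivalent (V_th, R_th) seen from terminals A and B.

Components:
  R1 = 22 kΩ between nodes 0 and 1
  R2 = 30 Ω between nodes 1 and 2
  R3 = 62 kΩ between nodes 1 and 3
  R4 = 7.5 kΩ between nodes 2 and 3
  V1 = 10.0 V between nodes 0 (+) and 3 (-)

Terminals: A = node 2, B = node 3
Step 1 — V_th is the open-circuit voltage V_A - V_B (nothing connected across the terminals).
Nodal analysis, taking node 3 as the 0 V reference.
Source V1 fixes V_0 = 10 V.
KCL at each unknown node (sum of currents leaving = 0; resistances in Ω):
  Node 1: (V_1 - 10)/22000 + (V_1 - V_2)/30 + (V_1 - 0)/62000 = 0
  Node 2: (V_2 - V_1)/30 + (V_2 - 0)/7500 = 0
Collecting terms (coefficients in siemens):
  0.03339·V_1 - 0.03333·V_2 = 0.0004545
  0.03347·V_2 - 0.03333·V_1 = 0
Determinant D = (0.03339)(0.03347) - (-0.03333)(-0.03333) = 0.000006505
V_1 = [(0.0004545)(0.03347) - (-0.03333)(0)]/D = 2.338 V
V_2 = [(0.03339)(0) - (0.0004545)(-0.03333)]/D = 2.329 V
V_th = V_2 - V_3 = 2.329 - 0 = 2.329 V
Step 2 — R_th: zero the source — replace V1 by a short circuit (node 3 merges into node 0) — and find the resistance seen between A (node 2) and B (node 0).
Reduce the network between node 2 (A) and node 0 (B) by series/parallel combination:
  Rp1 = R1 ‖ R3 (parallel, both between nodes 0 and 1) = 1/(1/22000 + 1/62000) = 16240 Ω
  Rs1 = R2 + Rp1 (series, joined only at node 1) = 30 + 16240 = 16270 Ω
  Rp2 = R4 ‖ Rs1 (parallel, both between nodes 0 and 2) = 1/(1/7500 + 1/16270) = 5133 Ω
R_th = 5.133 kΩ

Final answer: V_th = 2.329 V, R_th = 5.133 kΩ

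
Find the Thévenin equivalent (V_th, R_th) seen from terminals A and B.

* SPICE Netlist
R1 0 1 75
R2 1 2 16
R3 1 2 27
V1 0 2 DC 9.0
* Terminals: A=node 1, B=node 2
Step 1 — V_th is the open-circuit voltage V_A - V_B (nothing connected across the terminals).
Nodal analysis, taking node 2 as the 0 V reference.
Source V1 fixes V_0 = 9 V.
KCL at each unknown node (sum of currents leaving = 0; resistances in Ω):
  Node 1: (V_1 - 9)/75 + (V_1 - 0)/16 + (V_1 - 0)/27 = 0
Collecting terms: 0.1129 × V_1 = 0.12  =>  V_1 = 1.063 V
V_th = V_1 - V_2 = 1.063 - 0 = 1.063 V
Step 2 — R_th: zero the source — replace V1 by a short circuit (node 2 merges into node 0) — and find the resistance seen between A (node 1) and B (node 0).
Reduce the network between node 1 (A) and node 0 (B) by series/parallel combination:
  Rp1 = R1 ‖ R2 ‖ R3 (parallel, all between nodes 0 and 1) = 1/(1/75 + 1/16 + 1/27) = 8.86 Ω
R_th = 8.86 Ω

Final answer: V_th = 1.063 V, R_th = 8.86 Ω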